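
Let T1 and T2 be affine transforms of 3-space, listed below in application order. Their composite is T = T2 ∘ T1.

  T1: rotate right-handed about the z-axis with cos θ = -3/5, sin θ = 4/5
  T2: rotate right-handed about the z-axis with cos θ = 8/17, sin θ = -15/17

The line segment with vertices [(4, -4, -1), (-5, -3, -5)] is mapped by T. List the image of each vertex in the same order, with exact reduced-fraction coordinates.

image vertices: (452/85, 164/85, -1), (3/5, -29/5, -5)

T1 rotate right-handed about the z-axis with cos θ = -3/5, sin θ = 4/5: (4, -4, -1) → (4/5, 28/5, -1); (-5, -3, -5) → (27/5, -11/5, -5)
T2 rotate right-handed about the z-axis with cos θ = 8/17, sin θ = -15/17: (4/5, 28/5, -1) → (452/85, 164/85, -1); (27/5, -11/5, -5) → (3/5, -29/5, -5)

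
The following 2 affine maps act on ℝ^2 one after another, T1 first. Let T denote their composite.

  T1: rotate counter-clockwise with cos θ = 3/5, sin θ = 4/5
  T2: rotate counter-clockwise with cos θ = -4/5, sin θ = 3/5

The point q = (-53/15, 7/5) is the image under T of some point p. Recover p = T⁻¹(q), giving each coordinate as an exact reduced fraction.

T1 = [3/5 -4/5 0; 4/5 3/5 0; 0 0 1]
T2·T1 = [-24/25 7/25 0; -7/25 -24/25 0; 0 0 1]
det M = 1; M⁻¹ = [-24/25 -7/25 0; 7/25 -24/25 0; 0 0 1]
M⁻¹ · (-53/15, 7/5)ᵀ = (3, -7/3)ᵀ

p = (3, -7/3)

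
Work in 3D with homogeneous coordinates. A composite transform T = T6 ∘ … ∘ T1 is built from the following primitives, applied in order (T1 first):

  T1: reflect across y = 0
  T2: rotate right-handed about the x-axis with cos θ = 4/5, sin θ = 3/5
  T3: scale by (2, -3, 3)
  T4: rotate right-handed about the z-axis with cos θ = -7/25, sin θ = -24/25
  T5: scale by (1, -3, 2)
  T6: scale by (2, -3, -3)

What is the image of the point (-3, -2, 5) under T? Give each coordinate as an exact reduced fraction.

T(p) = (1428/125, 5157/125, -468/5)

T1 reflect across y = 0: (-3, -2, 5) → (-3, 2, 5)
T2 rotate right-handed about the x-axis with cos θ = 4/5, sin θ = 3/5: (-3, 2, 5) → (-3, -7/5, 26/5)
T3 scale by (2, -3, 3): (-3, -7/5, 26/5) → (-6, 21/5, 78/5)
T4 rotate right-handed about the z-axis with cos θ = -7/25, sin θ = -24/25: (-6, 21/5, 78/5) → (714/125, 573/125, 78/5)
T5 scale by (1, -3, 2): (714/125, 573/125, 78/5) → (714/125, -1719/125, 156/5)
T6 scale by (2, -3, -3): (714/125, -1719/125, 156/5) → (1428/125, 5157/125, -468/5)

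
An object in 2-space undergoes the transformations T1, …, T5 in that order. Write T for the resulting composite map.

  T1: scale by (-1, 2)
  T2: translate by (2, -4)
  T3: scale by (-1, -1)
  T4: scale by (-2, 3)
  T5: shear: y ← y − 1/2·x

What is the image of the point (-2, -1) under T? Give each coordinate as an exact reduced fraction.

T1 scale by (-1, 2): (-2, -1) → (2, -2)
T2 translate by (2, -4): (2, -2) → (4, -6)
T3 scale by (-1, -1): (4, -6) → (-4, 6)
T4 scale by (-2, 3): (-4, 6) → (8, 18)
T5 shear: y ← y − 1/2·x: (8, 18) → (8, 14)

T(p) = (8, 14)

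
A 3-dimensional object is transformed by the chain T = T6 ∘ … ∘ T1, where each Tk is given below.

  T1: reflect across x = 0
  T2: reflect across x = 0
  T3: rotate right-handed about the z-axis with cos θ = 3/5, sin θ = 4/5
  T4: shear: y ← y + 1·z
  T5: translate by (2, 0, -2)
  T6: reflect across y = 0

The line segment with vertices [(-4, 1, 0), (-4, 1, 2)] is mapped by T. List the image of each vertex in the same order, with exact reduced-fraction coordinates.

image vertices: (-6/5, 13/5, -2), (-6/5, 3/5, 0)

T1 reflect across x = 0: (-4, 1, 0) → (4, 1, 0); (-4, 1, 2) → (4, 1, 2)
T2 reflect across x = 0: (4, 1, 0) → (-4, 1, 0); (4, 1, 2) → (-4, 1, 2)
T3 rotate right-handed about the z-axis with cos θ = 3/5, sin θ = 4/5: (-4, 1, 0) → (-16/5, -13/5, 0); (-4, 1, 2) → (-16/5, -13/5, 2)
T4 shear: y ← y + 1·z: (-16/5, -13/5, 0) → (-16/5, -13/5, 0); (-16/5, -13/5, 2) → (-16/5, -3/5, 2)
T5 translate by (2, 0, -2): (-16/5, -13/5, 0) → (-6/5, -13/5, -2); (-16/5, -3/5, 2) → (-6/5, -3/5, 0)
T6 reflect across y = 0: (-6/5, -13/5, -2) → (-6/5, 13/5, -2); (-6/5, -3/5, 0) → (-6/5, 3/5, 0)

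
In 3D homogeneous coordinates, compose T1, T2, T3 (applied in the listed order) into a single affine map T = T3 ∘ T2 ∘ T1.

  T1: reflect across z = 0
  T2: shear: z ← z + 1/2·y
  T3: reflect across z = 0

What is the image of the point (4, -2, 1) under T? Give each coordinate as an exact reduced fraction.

T(p) = (4, -2, 2)

T1 reflect across z = 0: (4, -2, 1) → (4, -2, -1)
T2 shear: z ← z + 1/2·y: (4, -2, -1) → (4, -2, -2)
T3 reflect across z = 0: (4, -2, -2) → (4, -2, 2)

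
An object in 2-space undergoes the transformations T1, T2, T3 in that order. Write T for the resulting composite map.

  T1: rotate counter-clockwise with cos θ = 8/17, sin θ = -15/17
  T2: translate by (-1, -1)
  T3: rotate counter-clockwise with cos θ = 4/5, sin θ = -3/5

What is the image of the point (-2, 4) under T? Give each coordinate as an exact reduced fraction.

T(p) = (243/85, 99/85)

T1 rotate counter-clockwise with cos θ = 8/17, sin θ = -15/17: (-2, 4) → (44/17, 62/17)
T2 translate by (-1, -1): (44/17, 62/17) → (27/17, 45/17)
T3 rotate counter-clockwise with cos θ = 4/5, sin θ = -3/5: (27/17, 45/17) → (243/85, 99/85)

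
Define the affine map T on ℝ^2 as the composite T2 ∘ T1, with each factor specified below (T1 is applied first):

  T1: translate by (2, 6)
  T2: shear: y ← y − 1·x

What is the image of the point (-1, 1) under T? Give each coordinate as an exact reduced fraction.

T(p) = (1, 6)

T1 translate by (2, 6): (-1, 1) → (1, 7)
T2 shear: y ← y − 1·x: (1, 7) → (1, 6)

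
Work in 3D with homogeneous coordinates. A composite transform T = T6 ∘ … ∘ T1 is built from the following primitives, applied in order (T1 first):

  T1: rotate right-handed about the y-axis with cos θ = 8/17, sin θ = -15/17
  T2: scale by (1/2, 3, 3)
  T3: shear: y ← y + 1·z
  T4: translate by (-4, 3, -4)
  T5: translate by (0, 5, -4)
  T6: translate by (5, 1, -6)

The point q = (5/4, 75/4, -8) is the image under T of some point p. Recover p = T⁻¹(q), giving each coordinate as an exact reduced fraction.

p = (2, 5/4, 1/2)

T1 = [8/17 0 -15/17 0; 0 1 0 0; 15/17 0 8/17 0; 0 0 0 1]
T2·T1 = [4/17 0 -15/34 0; 0 3 0 0; 45/17 0 24/17 0; 0 0 0 1]
T3·…·T1 = [4/17 0 -15/34 0; 45/17 3 24/17 0; 45/17 0 24/17 0; 0 0 0 1]
T4·…·T1 = [4/17 0 -15/34 -4; 45/17 3 24/17 3; 45/17 0 24/17 -4; 0 0 0 1]
T5·…·T1 = [4/17 0 -15/34 -4; 45/17 3 24/17 8; 45/17 0 24/17 -8; 0 0 0 1]
T6·…·T1 = [4/17 0 -15/34 1; 45/17 3 24/17 9; 45/17 0 24/17 -14; 0 0 0 1]
det M = 9/2; M⁻¹ = [16/17 0 5/17 54/17; 0 1/3 -1/3 -23/3; -30/17 0 8/51 202/51; 0 0 0 1]
M⁻¹ · (5/4, 75/4, -8)ᵀ = (2, 5/4, 1/2)ᵀ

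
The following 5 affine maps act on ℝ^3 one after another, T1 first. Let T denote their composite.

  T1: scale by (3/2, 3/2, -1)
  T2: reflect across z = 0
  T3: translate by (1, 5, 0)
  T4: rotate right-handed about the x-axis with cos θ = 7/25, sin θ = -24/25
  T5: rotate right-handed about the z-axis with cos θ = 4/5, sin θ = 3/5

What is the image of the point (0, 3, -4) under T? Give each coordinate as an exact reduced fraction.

T1 scale by (3/2, 3/2, -1): (0, 3, -4) → (0, 9/2, 4)
T2 reflect across z = 0: (0, 9/2, 4) → (0, 9/2, -4)
T3 translate by (1, 5, 0): (0, 9/2, -4) → (1, 19/2, -4)
T4 rotate right-handed about the x-axis with cos θ = 7/25, sin θ = -24/25: (1, 19/2, -4) → (1, -59/50, -256/25)
T5 rotate right-handed about the z-axis with cos θ = 4/5, sin θ = 3/5: (1, -59/50, -256/25) → (377/250, -43/125, -256/25)

T(p) = (377/250, -43/125, -256/25)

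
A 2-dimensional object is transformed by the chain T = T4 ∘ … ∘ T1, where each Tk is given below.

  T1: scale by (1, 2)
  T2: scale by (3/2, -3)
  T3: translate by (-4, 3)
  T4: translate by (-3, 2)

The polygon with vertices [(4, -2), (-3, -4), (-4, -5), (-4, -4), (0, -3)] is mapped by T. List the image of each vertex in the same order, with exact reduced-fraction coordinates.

T1 scale by (1, 2): (4, -2) → (4, -4); (-3, -4) → (-3, -8); (-4, -5) → (-4, -10); (-4, -4) → (-4, -8); (0, -3) → (0, -6)
T2 scale by (3/2, -3): (4, -4) → (6, 12); (-3, -8) → (-9/2, 24); (-4, -10) → (-6, 30); (-4, -8) → (-6, 24); (0, -6) → (0, 18)
T3 translate by (-4, 3): (6, 12) → (2, 15); (-9/2, 24) → (-17/2, 27); (-6, 30) → (-10, 33); (-6, 24) → (-10, 27); (0, 18) → (-4, 21)
T4 translate by (-3, 2): (2, 15) → (-1, 17); (-17/2, 27) → (-23/2, 29); (-10, 33) → (-13, 35); (-10, 27) → (-13, 29); (-4, 21) → (-7, 23)

image vertices: (-1, 17), (-23/2, 29), (-13, 35), (-13, 29), (-7, 23)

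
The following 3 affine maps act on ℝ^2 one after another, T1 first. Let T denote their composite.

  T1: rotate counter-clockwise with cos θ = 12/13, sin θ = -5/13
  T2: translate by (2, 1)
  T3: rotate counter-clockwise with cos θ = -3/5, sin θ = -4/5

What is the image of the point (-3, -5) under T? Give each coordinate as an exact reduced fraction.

T(p) = (-23/65, 236/65)

T1 rotate counter-clockwise with cos θ = 12/13, sin θ = -5/13: (-3, -5) → (-61/13, -45/13)
T2 translate by (2, 1): (-61/13, -45/13) → (-35/13, -32/13)
T3 rotate counter-clockwise with cos θ = -3/5, sin θ = -4/5: (-35/13, -32/13) → (-23/65, 236/65)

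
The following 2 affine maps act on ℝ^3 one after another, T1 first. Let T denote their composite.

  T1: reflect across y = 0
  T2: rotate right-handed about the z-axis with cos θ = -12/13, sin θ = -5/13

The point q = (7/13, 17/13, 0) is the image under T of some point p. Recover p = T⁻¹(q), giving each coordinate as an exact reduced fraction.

T1 = [1 0 0 0; 0 -1 0 0; 0 0 1 0; 0 0 0 1]
T2·T1 = [-12/13 -5/13 0 0; -5/13 12/13 0 0; 0 0 1 0; 0 0 0 1]
det M = -1; M⁻¹ = [-12/13 -5/13 0 0; -5/13 12/13 0 0; 0 0 1 0; 0 0 0 1]
M⁻¹ · (7/13, 17/13, 0)ᵀ = (-1, 1, 0)ᵀ

p = (-1, 1, 0)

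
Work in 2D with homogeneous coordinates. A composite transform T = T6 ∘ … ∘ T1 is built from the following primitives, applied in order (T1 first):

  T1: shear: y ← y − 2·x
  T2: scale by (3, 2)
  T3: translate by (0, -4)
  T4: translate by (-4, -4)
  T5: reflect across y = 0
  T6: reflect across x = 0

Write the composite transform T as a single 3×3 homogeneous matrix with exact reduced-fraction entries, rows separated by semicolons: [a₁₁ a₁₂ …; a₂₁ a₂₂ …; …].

T = [-3 0 4; 4 -2 8; 0 0 1]

T1 = [1 0 0; -2 1 0; 0 0 1]
T2·T1 = [3 0 0; -4 2 0; 0 0 1]
T3·…·T1 = [3 0 0; -4 2 -4; 0 0 1]
T4·…·T1 = [3 0 -4; -4 2 -8; 0 0 1]
T5·…·T1 = [3 0 -4; 4 -2 8; 0 0 1]
T6·…·T1 = [-3 0 4; 4 -2 8; 0 0 1]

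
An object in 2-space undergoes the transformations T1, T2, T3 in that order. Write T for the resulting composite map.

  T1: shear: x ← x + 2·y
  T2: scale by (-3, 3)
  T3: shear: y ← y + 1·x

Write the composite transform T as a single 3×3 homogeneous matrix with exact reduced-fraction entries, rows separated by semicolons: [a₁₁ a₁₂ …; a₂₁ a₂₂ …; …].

T1 = [1 2 0; 0 1 0; 0 0 1]
T2·T1 = [-3 -6 0; 0 3 0; 0 0 1]
T3·…·T1 = [-3 -6 0; -3 -3 0; 0 0 1]

T = [-3 -6 0; -3 -3 0; 0 0 1]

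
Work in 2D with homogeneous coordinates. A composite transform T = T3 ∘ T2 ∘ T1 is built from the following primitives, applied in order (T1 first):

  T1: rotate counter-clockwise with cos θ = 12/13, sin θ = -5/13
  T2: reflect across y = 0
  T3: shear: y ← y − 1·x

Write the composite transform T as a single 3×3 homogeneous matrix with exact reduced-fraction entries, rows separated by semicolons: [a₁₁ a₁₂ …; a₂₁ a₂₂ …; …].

T1 = [12/13 5/13 0; -5/13 12/13 0; 0 0 1]
T2·T1 = [12/13 5/13 0; 5/13 -12/13 0; 0 0 1]
T3·…·T1 = [12/13 5/13 0; -7/13 -17/13 0; 0 0 1]

T = [12/13 5/13 0; -7/13 -17/13 0; 0 0 1]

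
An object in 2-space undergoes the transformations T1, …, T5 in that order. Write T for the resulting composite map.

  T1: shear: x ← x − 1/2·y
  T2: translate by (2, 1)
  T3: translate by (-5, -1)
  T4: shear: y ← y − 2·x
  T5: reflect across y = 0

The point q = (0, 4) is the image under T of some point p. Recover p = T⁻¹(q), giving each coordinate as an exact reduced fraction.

T1 = [1 -1/2 0; 0 1 0; 0 0 1]
T2·T1 = [1 -1/2 2; 0 1 1; 0 0 1]
T3·…·T1 = [1 -1/2 -3; 0 1 0; 0 0 1]
T4·…·T1 = [1 -1/2 -3; -2 2 6; 0 0 1]
T5·…·T1 = [1 -1/2 -3; 2 -2 -6; 0 0 1]
det M = -1; M⁻¹ = [2 -1/2 3; 2 -1 0; 0 0 1]
M⁻¹ · (0, 4)ᵀ = (1, -4)ᵀ

p = (1, -4)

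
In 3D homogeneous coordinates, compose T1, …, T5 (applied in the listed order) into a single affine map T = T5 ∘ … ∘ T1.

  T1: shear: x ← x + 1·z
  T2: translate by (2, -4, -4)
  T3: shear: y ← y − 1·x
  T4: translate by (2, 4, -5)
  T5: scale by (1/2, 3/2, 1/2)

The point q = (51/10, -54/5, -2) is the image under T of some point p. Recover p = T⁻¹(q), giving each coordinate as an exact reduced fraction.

p = (6/5, 1, 5)

T1 = [1 0 1 0; 0 1 0 0; 0 0 1 0; 0 0 0 1]
T2·T1 = [1 0 1 2; 0 1 0 -4; 0 0 1 -4; 0 0 0 1]
T3·…·T1 = [1 0 1 2; -1 1 -1 -6; 0 0 1 -4; 0 0 0 1]
T4·…·T1 = [1 0 1 4; -1 1 -1 -2; 0 0 1 -9; 0 0 0 1]
T5·…·T1 = [1/2 0 1/2 2; -3/2 3/2 -3/2 -3; 0 0 1/2 -9/2; 0 0 0 1]
det M = 3/8; M⁻¹ = [2 0 -2 -13; 2 2/3 0 -2; 0 0 2 9; 0 0 0 1]
M⁻¹ · (51/10, -54/5, -2)ᵀ = (6/5, 1, 5)ᵀ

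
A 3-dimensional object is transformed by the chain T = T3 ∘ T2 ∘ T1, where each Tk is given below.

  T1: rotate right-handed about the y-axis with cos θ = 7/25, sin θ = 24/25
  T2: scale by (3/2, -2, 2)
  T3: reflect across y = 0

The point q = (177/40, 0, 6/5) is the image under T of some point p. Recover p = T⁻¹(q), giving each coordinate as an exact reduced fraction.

T1 = [7/25 0 24/25 0; 0 1 0 0; -24/25 0 7/25 0; 0 0 0 1]
T2·T1 = [21/50 0 36/25 0; 0 -2 0 0; -48/25 0 14/25 0; 0 0 0 1]
T3·…·T1 = [21/50 0 36/25 0; 0 2 0 0; -48/25 0 14/25 0; 0 0 0 1]
det M = 6; M⁻¹ = [14/75 0 -12/25 0; 0 1/2 0 0; 16/25 0 7/50 0; 0 0 0 1]
M⁻¹ · (177/40, 0, 6/5)ᵀ = (1/4, 0, 3)ᵀ

p = (1/4, 0, 3)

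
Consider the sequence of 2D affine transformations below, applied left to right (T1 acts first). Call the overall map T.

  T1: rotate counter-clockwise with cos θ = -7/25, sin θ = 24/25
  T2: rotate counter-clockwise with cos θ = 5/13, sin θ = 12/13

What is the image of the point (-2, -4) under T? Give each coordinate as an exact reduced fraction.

T1 rotate counter-clockwise with cos θ = -7/25, sin θ = 24/25: (-2, -4) → (22/5, -4/5)
T2 rotate counter-clockwise with cos θ = 5/13, sin θ = 12/13: (22/5, -4/5) → (158/65, 244/65)

T(p) = (158/65, 244/65)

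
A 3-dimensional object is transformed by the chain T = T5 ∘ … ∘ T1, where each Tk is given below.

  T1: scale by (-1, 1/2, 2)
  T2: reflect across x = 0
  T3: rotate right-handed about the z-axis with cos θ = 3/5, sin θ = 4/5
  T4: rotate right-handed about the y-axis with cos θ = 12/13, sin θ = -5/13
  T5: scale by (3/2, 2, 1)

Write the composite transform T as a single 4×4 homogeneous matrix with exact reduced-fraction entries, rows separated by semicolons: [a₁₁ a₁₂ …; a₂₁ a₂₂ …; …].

T1 = [-1 0 0 0; 0 1/2 0 0; 0 0 2 0; 0 0 0 1]
T2·T1 = [1 0 0 0; 0 1/2 0 0; 0 0 2 0; 0 0 0 1]
T3·…·T1 = [3/5 -2/5 0 0; 4/5 3/10 0 0; 0 0 2 0; 0 0 0 1]
T4·…·T1 = [36/65 -24/65 -10/13 0; 4/5 3/10 0 0; 3/13 -2/13 24/13 0; 0 0 0 1]
T5·…·T1 = [54/65 -36/65 -15/13 0; 8/5 3/5 0 0; 3/13 -2/13 24/13 0; 0 0 0 1]

T = [54/65 -36/65 -15/13 0; 8/5 3/5 0 0; 3/13 -2/13 24/13 0; 0 0 0 1]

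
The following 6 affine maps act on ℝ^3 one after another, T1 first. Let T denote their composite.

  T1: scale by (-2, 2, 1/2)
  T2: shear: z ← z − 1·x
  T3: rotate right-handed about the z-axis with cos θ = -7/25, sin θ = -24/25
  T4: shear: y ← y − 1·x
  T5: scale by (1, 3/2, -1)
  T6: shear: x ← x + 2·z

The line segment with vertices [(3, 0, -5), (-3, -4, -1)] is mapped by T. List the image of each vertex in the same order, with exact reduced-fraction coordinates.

T1 scale by (-2, 2, 1/2): (3, 0, -5) → (-6, 0, -5/2); (-3, -4, -1) → (6, -8, -1/2)
T2 shear: z ← z − 1·x: (-6, 0, -5/2) → (-6, 0, 7/2); (6, -8, -1/2) → (6, -8, -13/2)
T3 rotate right-handed about the z-axis with cos θ = -7/25, sin θ = -24/25: (-6, 0, 7/2) → (42/25, 144/25, 7/2); (6, -8, -13/2) → (-234/25, -88/25, -13/2)
T4 shear: y ← y − 1·x: (42/25, 144/25, 7/2) → (42/25, 102/25, 7/2); (-234/25, -88/25, -13/2) → (-234/25, 146/25, -13/2)
T5 scale by (1, 3/2, -1): (42/25, 102/25, 7/2) → (42/25, 153/25, -7/2); (-234/25, 146/25, -13/2) → (-234/25, 219/25, 13/2)
T6 shear: x ← x + 2·z: (42/25, 153/25, -7/2) → (-133/25, 153/25, -7/2); (-234/25, 219/25, 13/2) → (91/25, 219/25, 13/2)

image vertices: (-133/25, 153/25, -7/2), (91/25, 219/25, 13/2)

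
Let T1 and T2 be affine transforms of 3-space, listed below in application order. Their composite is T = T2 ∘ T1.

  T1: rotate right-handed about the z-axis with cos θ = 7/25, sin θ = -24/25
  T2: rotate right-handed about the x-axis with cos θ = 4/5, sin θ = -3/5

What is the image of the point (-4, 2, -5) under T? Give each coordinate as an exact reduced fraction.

T1 rotate right-handed about the z-axis with cos θ = 7/25, sin θ = -24/25: (-4, 2, -5) → (4/5, 22/5, -5)
T2 rotate right-handed about the x-axis with cos θ = 4/5, sin θ = -3/5: (4/5, 22/5, -5) → (4/5, 13/25, -166/25)

T(p) = (4/5, 13/25, -166/25)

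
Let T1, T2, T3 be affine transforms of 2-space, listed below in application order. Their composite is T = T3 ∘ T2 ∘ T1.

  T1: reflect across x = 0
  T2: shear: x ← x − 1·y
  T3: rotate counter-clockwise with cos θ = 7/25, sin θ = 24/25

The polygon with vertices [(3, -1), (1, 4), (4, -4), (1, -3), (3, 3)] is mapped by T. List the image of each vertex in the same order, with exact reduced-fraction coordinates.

image vertices: (2/5, -11/5), (-131/25, -92/25), (96/25, -28/25), (86/25, 27/25), (-114/25, -123/25)

T1 reflect across x = 0: (3, -1) → (-3, -1); (1, 4) → (-1, 4); (4, -4) → (-4, -4); (1, -3) → (-1, -3); (3, 3) → (-3, 3)
T2 shear: x ← x − 1·y: (-3, -1) → (-2, -1); (-1, 4) → (-5, 4); (-4, -4) → (0, -4); (-1, -3) → (2, -3); (-3, 3) → (-6, 3)
T3 rotate counter-clockwise with cos θ = 7/25, sin θ = 24/25: (-2, -1) → (2/5, -11/5); (-5, 4) → (-131/25, -92/25); (0, -4) → (96/25, -28/25); (2, -3) → (86/25, 27/25); (-6, 3) → (-114/25, -123/25)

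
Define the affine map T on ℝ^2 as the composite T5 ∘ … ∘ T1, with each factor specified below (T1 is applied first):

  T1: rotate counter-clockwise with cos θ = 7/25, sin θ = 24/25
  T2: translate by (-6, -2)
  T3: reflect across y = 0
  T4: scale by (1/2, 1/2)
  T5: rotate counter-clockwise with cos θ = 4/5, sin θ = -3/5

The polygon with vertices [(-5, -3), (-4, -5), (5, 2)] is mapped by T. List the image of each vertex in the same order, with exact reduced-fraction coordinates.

image vertices: (121/250, 1103/250), (311/250, 449/125), (-452/125, 153/250)

T1 rotate counter-clockwise with cos θ = 7/25, sin θ = 24/25: (-5, -3) → (37/25, -141/25); (-4, -5) → (92/25, -131/25); (5, 2) → (-13/25, 134/25)
T2 translate by (-6, -2): (37/25, -141/25) → (-113/25, -191/25); (92/25, -131/25) → (-58/25, -181/25); (-13/25, 134/25) → (-163/25, 84/25)
T3 reflect across y = 0: (-113/25, -191/25) → (-113/25, 191/25); (-58/25, -181/25) → (-58/25, 181/25); (-163/25, 84/25) → (-163/25, -84/25)
T4 scale by (1/2, 1/2): (-113/25, 191/25) → (-113/50, 191/50); (-58/25, 181/25) → (-29/25, 181/50); (-163/25, -84/25) → (-163/50, -42/25)
T5 rotate counter-clockwise with cos θ = 4/5, sin θ = -3/5: (-113/50, 191/50) → (121/250, 1103/250); (-29/25, 181/50) → (311/250, 449/125); (-163/50, -42/25) → (-452/125, 153/250)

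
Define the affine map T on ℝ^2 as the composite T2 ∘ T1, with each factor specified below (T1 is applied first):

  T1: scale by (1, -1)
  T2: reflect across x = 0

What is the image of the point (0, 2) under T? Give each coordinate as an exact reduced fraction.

T(p) = (0, -2)

T1 scale by (1, -1): (0, 2) → (0, -2)
T2 reflect across x = 0: (0, -2) → (0, -2)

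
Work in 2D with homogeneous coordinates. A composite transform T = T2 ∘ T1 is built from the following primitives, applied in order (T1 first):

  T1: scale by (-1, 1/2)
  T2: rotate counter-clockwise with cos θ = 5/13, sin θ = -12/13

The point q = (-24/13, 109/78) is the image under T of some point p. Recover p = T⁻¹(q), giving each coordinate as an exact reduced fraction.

p = (2, -7/3)

T1 = [-1 0 0; 0 1/2 0; 0 0 1]
T2·T1 = [-5/13 6/13 0; 12/13 5/26 0; 0 0 1]
det M = -1/2; M⁻¹ = [-5/13 12/13 0; 24/13 10/13 0; 0 0 1]
M⁻¹ · (-24/13, 109/78)ᵀ = (2, -7/3)ᵀ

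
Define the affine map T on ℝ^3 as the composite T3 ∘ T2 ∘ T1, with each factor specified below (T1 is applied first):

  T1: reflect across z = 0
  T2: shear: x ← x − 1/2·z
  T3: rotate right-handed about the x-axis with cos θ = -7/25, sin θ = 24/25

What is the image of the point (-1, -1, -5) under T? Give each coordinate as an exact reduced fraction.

T(p) = (-7/2, -113/25, -59/25)

T1 reflect across z = 0: (-1, -1, -5) → (-1, -1, 5)
T2 shear: x ← x − 1/2·z: (-1, -1, 5) → (-7/2, -1, 5)
T3 rotate right-handed about the x-axis with cos θ = -7/25, sin θ = 24/25: (-7/2, -1, 5) → (-7/2, -113/25, -59/25)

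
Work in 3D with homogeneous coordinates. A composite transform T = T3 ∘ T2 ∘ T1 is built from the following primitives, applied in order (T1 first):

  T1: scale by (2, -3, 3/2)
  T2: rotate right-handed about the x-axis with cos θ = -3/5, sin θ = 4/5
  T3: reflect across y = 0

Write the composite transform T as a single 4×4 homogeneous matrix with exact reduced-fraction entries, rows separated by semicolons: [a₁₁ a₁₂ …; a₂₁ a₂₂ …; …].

T1 = [2 0 0 0; 0 -3 0 0; 0 0 3/2 0; 0 0 0 1]
T2·T1 = [2 0 0 0; 0 9/5 -6/5 0; 0 -12/5 -9/10 0; 0 0 0 1]
T3·…·T1 = [2 0 0 0; 0 -9/5 6/5 0; 0 -12/5 -9/10 0; 0 0 0 1]

T = [2 0 0 0; 0 -9/5 6/5 0; 0 -12/5 -9/10 0; 0 0 0 1]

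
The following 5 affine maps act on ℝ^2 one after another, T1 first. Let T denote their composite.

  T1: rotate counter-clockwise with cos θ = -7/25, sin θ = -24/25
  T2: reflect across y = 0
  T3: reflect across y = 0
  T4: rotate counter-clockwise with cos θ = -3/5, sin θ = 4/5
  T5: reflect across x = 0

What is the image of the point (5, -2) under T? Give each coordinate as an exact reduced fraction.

T1 rotate counter-clockwise with cos θ = -7/25, sin θ = -24/25: (5, -2) → (-83/25, -106/25)
T2 reflect across y = 0: (-83/25, -106/25) → (-83/25, 106/25)
T3 reflect across y = 0: (-83/25, 106/25) → (-83/25, -106/25)
T4 rotate counter-clockwise with cos θ = -3/5, sin θ = 4/5: (-83/25, -106/25) → (673/125, -14/125)
T5 reflect across x = 0: (673/125, -14/125) → (-673/125, -14/125)

T(p) = (-673/125, -14/125)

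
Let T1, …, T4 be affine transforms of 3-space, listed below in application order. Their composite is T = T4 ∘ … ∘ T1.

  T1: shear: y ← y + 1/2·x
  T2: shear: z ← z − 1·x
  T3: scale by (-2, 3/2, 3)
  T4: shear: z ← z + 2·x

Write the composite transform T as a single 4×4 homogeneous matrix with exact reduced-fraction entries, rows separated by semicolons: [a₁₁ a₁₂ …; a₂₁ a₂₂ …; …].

T1 = [1 0 0 0; 1/2 1 0 0; 0 0 1 0; 0 0 0 1]
T2·T1 = [1 0 0 0; 1/2 1 0 0; -1 0 1 0; 0 0 0 1]
T3·…·T1 = [-2 0 0 0; 3/4 3/2 0 0; -3 0 3 0; 0 0 0 1]
T4·…·T1 = [-2 0 0 0; 3/4 3/2 0 0; -7 0 3 0; 0 0 0 1]

T = [-2 0 0 0; 3/4 3/2 0 0; -7 0 3 0; 0 0 0 1]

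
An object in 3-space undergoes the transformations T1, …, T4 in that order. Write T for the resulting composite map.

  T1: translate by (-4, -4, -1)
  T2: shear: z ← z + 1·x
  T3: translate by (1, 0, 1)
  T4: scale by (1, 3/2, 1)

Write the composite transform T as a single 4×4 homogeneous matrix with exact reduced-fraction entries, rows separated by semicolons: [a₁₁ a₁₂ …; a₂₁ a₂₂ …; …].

T = [1 0 0 -3; 0 3/2 0 -6; 1 0 1 -4; 0 0 0 1]

T1 = [1 0 0 -4; 0 1 0 -4; 0 0 1 -1; 0 0 0 1]
T2·T1 = [1 0 0 -4; 0 1 0 -4; 1 0 1 -5; 0 0 0 1]
T3·…·T1 = [1 0 0 -3; 0 1 0 -4; 1 0 1 -4; 0 0 0 1]
T4·…·T1 = [1 0 0 -3; 0 3/2 0 -6; 1 0 1 -4; 0 0 0 1]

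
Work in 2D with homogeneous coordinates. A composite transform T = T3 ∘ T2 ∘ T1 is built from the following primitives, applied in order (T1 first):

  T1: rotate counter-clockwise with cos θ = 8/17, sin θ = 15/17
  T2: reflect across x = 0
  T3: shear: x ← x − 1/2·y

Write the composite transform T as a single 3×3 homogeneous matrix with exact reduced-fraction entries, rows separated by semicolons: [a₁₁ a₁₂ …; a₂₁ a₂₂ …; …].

T1 = [8/17 -15/17 0; 15/17 8/17 0; 0 0 1]
T2·T1 = [-8/17 15/17 0; 15/17 8/17 0; 0 0 1]
T3·…·T1 = [-31/34 11/17 0; 15/17 8/17 0; 0 0 1]

T = [-31/34 11/17 0; 15/17 8/17 0; 0 0 1]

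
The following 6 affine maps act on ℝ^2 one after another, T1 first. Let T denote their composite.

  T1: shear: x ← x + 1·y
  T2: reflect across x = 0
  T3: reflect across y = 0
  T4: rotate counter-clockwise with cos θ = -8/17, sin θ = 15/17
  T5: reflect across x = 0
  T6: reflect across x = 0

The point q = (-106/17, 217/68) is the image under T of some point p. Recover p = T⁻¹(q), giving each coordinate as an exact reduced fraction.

p = (-7/4, -4)

T1 = [1 1 0; 0 1 0; 0 0 1]
T2·T1 = [-1 -1 0; 0 1 0; 0 0 1]
T3·…·T1 = [-1 -1 0; 0 -1 0; 0 0 1]
T4·…·T1 = [8/17 23/17 0; -15/17 -7/17 0; 0 0 1]
T5·…·T1 = [-8/17 -23/17 0; -15/17 -7/17 0; 0 0 1]
T6·…·T1 = [8/17 23/17 0; -15/17 -7/17 0; 0 0 1]
det M = 1; M⁻¹ = [-7/17 -23/17 0; 15/17 8/17 0; 0 0 1]
M⁻¹ · (-106/17, 217/68)ᵀ = (-7/4, -4)ᵀ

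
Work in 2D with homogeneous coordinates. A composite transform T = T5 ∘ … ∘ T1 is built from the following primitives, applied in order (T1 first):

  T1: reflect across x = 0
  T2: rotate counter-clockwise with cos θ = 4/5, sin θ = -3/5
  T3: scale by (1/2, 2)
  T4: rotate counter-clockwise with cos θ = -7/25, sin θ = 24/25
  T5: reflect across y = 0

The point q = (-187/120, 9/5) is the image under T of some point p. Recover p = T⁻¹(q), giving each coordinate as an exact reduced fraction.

p = (8/3, -3/4)

T1 = [-1 0 0; 0 1 0; 0 0 1]
T2·T1 = [-4/5 3/5 0; 3/5 4/5 0; 0 0 1]
T3·…·T1 = [-2/5 3/10 0; 6/5 8/5 0; 0 0 1]
T4·…·T1 = [-26/25 -81/50 0; -18/25 -4/25 0; 0 0 1]
T5·…·T1 = [-26/25 -81/50 0; 18/25 4/25 0; 0 0 1]
det M = 1; M⁻¹ = [4/25 81/50 0; -18/25 -26/25 0; 0 0 1]
M⁻¹ · (-187/120, 9/5)ᵀ = (8/3, -3/4)ᵀ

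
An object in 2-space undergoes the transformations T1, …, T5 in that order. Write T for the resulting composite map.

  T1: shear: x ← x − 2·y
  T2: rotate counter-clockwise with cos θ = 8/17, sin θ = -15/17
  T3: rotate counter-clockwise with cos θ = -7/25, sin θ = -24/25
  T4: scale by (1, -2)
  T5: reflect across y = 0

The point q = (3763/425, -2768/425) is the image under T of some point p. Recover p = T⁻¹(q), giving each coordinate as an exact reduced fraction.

p = (2, 5)

T1 = [1 -2 0; 0 1 0; 0 0 1]
T2·T1 = [8/17 -1/17 0; -15/17 38/17 0; 0 0 1]
T3·…·T1 = [-416/425 919/425 0; -87/425 -242/425 0; 0 0 1]
T4·…·T1 = [-416/425 919/425 0; 174/425 484/425 0; 0 0 1]
T5·…·T1 = [-416/425 919/425 0; -174/425 -484/425 0; 0 0 1]
det M = 2; M⁻¹ = [-242/425 -919/850 0; 87/425 -208/425 0; 0 0 1]
M⁻¹ · (3763/425, -2768/425)ᵀ = (2, 5)ᵀ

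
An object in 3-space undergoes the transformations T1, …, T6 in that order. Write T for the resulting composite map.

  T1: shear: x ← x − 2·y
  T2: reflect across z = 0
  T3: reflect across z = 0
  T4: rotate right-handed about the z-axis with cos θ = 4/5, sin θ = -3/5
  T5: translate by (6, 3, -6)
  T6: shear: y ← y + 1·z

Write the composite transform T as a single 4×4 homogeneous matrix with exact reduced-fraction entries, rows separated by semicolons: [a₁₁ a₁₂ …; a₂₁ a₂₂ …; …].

T = [4/5 -1 0 6; -3/5 2 1 -3; 0 0 1 -6; 0 0 0 1]

T1 = [1 -2 0 0; 0 1 0 0; 0 0 1 0; 0 0 0 1]
T2·T1 = [1 -2 0 0; 0 1 0 0; 0 0 -1 0; 0 0 0 1]
T3·…·T1 = [1 -2 0 0; 0 1 0 0; 0 0 1 0; 0 0 0 1]
T4·…·T1 = [4/5 -1 0 0; -3/5 2 0 0; 0 0 1 0; 0 0 0 1]
T5·…·T1 = [4/5 -1 0 6; -3/5 2 0 3; 0 0 1 -6; 0 0 0 1]
T6·…·T1 = [4/5 -1 0 6; -3/5 2 1 -3; 0 0 1 -6; 0 0 0 1]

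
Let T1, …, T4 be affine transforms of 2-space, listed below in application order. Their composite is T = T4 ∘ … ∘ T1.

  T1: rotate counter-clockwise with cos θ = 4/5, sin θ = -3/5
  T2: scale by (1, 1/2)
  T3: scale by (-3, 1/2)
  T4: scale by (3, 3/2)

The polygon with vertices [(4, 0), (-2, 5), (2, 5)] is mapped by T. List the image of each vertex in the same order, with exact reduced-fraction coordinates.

image vertices: (-144/5, -9/10), (-63/5, 39/20), (-207/5, 21/20)

T1 rotate counter-clockwise with cos θ = 4/5, sin θ = -3/5: (4, 0) → (16/5, -12/5); (-2, 5) → (7/5, 26/5); (2, 5) → (23/5, 14/5)
T2 scale by (1, 1/2): (16/5, -12/5) → (16/5, -6/5); (7/5, 26/5) → (7/5, 13/5); (23/5, 14/5) → (23/5, 7/5)
T3 scale by (-3, 1/2): (16/5, -6/5) → (-48/5, -3/5); (7/5, 13/5) → (-21/5, 13/10); (23/5, 7/5) → (-69/5, 7/10)
T4 scale by (3, 3/2): (-48/5, -3/5) → (-144/5, -9/10); (-21/5, 13/10) → (-63/5, 39/20); (-69/5, 7/10) → (-207/5, 21/20)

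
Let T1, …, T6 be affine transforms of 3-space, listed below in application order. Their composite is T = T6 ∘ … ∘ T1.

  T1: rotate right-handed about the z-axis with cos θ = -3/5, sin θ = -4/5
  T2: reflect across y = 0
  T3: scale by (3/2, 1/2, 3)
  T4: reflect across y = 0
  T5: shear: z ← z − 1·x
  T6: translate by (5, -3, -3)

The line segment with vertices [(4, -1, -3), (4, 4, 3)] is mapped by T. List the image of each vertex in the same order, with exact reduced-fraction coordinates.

image vertices: (1/5, -43/10, -36/5), (31/5, -29/5, 24/5)

T1 rotate right-handed about the z-axis with cos θ = -3/5, sin θ = -4/5: (4, -1, -3) → (-16/5, -13/5, -3); (4, 4, 3) → (4/5, -28/5, 3)
T2 reflect across y = 0: (-16/5, -13/5, -3) → (-16/5, 13/5, -3); (4/5, -28/5, 3) → (4/5, 28/5, 3)
T3 scale by (3/2, 1/2, 3): (-16/5, 13/5, -3) → (-24/5, 13/10, -9); (4/5, 28/5, 3) → (6/5, 14/5, 9)
T4 reflect across y = 0: (-24/5, 13/10, -9) → (-24/5, -13/10, -9); (6/5, 14/5, 9) → (6/5, -14/5, 9)
T5 shear: z ← z − 1·x: (-24/5, -13/10, -9) → (-24/5, -13/10, -21/5); (6/5, -14/5, 9) → (6/5, -14/5, 39/5)
T6 translate by (5, -3, -3): (-24/5, -13/10, -21/5) → (1/5, -43/10, -36/5); (6/5, -14/5, 39/5) → (31/5, -29/5, 24/5)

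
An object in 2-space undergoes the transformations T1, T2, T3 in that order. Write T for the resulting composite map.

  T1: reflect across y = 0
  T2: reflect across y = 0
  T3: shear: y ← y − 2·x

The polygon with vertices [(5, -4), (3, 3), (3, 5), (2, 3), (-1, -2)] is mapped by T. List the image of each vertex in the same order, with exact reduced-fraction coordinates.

T1 reflect across y = 0: (5, -4) → (5, 4); (3, 3) → (3, -3); (3, 5) → (3, -5); (2, 3) → (2, -3); (-1, -2) → (-1, 2)
T2 reflect across y = 0: (5, 4) → (5, -4); (3, -3) → (3, 3); (3, -5) → (3, 5); (2, -3) → (2, 3); (-1, 2) → (-1, -2)
T3 shear: y ← y − 2·x: (5, -4) → (5, -14); (3, 3) → (3, -3); (3, 5) → (3, -1); (2, 3) → (2, -1); (-1, -2) → (-1, 0)

image vertices: (5, -14), (3, -3), (3, -1), (2, -1), (-1, 0)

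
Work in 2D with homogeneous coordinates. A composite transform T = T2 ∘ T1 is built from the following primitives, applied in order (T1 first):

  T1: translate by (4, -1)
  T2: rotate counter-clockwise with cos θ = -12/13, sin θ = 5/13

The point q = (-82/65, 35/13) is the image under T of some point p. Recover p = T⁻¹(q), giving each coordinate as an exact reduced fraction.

T1 = [1 0 4; 0 1 -1; 0 0 1]
T2·T1 = [-12/13 -5/13 -43/13; 5/13 -12/13 32/13; 0 0 1]
det M = 1; M⁻¹ = [-12/13 5/13 -4; -5/13 -12/13 1; 0 0 1]
M⁻¹ · (-82/65, 35/13)ᵀ = (-9/5, -1)ᵀ

p = (-9/5, -1)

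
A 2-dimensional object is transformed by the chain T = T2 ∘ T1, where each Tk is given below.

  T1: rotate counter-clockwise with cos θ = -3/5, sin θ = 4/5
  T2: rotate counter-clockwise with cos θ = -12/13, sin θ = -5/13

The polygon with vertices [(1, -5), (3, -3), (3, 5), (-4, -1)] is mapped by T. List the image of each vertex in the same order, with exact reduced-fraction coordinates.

image vertices: (-109/65, -313/65), (69/65, -267/65), (333/65, 181/65), (-257/65, 76/65)

T1 rotate counter-clockwise with cos θ = -3/5, sin θ = 4/5: (1, -5) → (17/5, 19/5); (3, -3) → (3/5, 21/5); (3, 5) → (-29/5, -3/5); (-4, -1) → (16/5, -13/5)
T2 rotate counter-clockwise with cos θ = -12/13, sin θ = -5/13: (17/5, 19/5) → (-109/65, -313/65); (3/5, 21/5) → (69/65, -267/65); (-29/5, -3/5) → (333/65, 181/65); (16/5, -13/5) → (-257/65, 76/65)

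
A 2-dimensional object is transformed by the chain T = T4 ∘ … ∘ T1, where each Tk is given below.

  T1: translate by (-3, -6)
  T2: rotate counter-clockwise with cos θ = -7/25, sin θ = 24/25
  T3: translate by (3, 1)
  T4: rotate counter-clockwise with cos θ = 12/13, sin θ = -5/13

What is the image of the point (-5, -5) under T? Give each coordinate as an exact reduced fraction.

T1 translate by (-3, -6): (-5, -5) → (-8, -11)
T2 rotate counter-clockwise with cos θ = -7/25, sin θ = 24/25: (-8, -11) → (64/5, -23/5)
T3 translate by (3, 1): (64/5, -23/5) → (79/5, -18/5)
T4 rotate counter-clockwise with cos θ = 12/13, sin θ = -5/13: (79/5, -18/5) → (66/5, -47/5)

T(p) = (66/5, -47/5)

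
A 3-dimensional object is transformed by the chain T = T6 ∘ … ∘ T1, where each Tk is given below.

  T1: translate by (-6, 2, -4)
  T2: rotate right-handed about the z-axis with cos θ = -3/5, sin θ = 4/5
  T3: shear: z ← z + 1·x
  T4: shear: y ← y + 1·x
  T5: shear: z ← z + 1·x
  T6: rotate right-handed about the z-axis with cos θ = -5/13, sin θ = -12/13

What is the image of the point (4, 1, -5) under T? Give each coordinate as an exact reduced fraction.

T1 translate by (-6, 2, -4): (4, 1, -5) → (-2, 3, -9)
T2 rotate right-handed about the z-axis with cos θ = -3/5, sin θ = 4/5: (-2, 3, -9) → (-6/5, -17/5, -9)
T3 shear: z ← z + 1·x: (-6/5, -17/5, -9) → (-6/5, -17/5, -51/5)
T4 shear: y ← y + 1·x: (-6/5, -17/5, -51/5) → (-6/5, -23/5, -51/5)
T5 shear: z ← z + 1·x: (-6/5, -23/5, -51/5) → (-6/5, -23/5, -57/5)
T6 rotate right-handed about the z-axis with cos θ = -5/13, sin θ = -12/13: (-6/5, -23/5, -57/5) → (-246/65, 187/65, -57/5)

T(p) = (-246/65, 187/65, -57/5)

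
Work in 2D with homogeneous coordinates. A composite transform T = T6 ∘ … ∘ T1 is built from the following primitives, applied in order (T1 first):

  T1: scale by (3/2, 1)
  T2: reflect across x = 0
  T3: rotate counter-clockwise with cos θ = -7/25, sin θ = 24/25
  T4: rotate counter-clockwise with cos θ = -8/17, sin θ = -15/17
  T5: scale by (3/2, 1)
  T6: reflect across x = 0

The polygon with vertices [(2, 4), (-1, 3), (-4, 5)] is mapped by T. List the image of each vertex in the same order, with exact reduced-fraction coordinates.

T1 scale by (3/2, 1): (2, 4) → (3, 4); (-1, 3) → (-3/2, 3); (-4, 5) → (-6, 5)
T2 reflect across x = 0: (3, 4) → (-3, 4); (-3/2, 3) → (3/2, 3); (-6, 5) → (6, 5)
T3 rotate counter-clockwise with cos θ = -7/25, sin θ = 24/25: (-3, 4) → (-3, -4); (3/2, 3) → (-33/10, 3/5); (6, 5) → (-162/25, 109/25)
T4 rotate counter-clockwise with cos θ = -8/17, sin θ = -15/17: (-3, -4) → (-36/17, 77/17); (-33/10, 3/5) → (177/85, 447/170); (-162/25, 109/25) → (2931/425, 1558/425)
T5 scale by (3/2, 1): (-36/17, 77/17) → (-54/17, 77/17); (177/85, 447/170) → (531/170, 447/170); (2931/425, 1558/425) → (8793/850, 1558/425)
T6 reflect across x = 0: (-54/17, 77/17) → (54/17, 77/17); (531/170, 447/170) → (-531/170, 447/170); (8793/850, 1558/425) → (-8793/850, 1558/425)

image vertices: (54/17, 77/17), (-531/170, 447/170), (-8793/850, 1558/425)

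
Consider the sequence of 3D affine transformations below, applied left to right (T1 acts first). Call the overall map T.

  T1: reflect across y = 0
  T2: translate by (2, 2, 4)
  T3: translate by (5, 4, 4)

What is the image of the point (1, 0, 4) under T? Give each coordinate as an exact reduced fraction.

T1 reflect across y = 0: (1, 0, 4) → (1, 0, 4)
T2 translate by (2, 2, 4): (1, 0, 4) → (3, 2, 8)
T3 translate by (5, 4, 4): (3, 2, 8) → (8, 6, 12)

T(p) = (8, 6, 12)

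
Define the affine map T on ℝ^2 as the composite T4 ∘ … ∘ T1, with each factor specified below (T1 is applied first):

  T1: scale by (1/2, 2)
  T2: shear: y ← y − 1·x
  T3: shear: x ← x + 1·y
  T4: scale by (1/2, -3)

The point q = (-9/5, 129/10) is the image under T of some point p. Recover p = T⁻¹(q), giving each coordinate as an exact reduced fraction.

T1 = [1/2 0 0; 0 2 0; 0 0 1]
T2·T1 = [1/2 0 0; -1/2 2 0; 0 0 1]
T3·…·T1 = [0 2 0; -1/2 2 0; 0 0 1]
T4·…·T1 = [0 1 0; 3/2 -6 0; 0 0 1]
det M = -3/2; M⁻¹ = [4 2/3 0; 1 0 0; 0 0 1]
M⁻¹ · (-9/5, 129/10)ᵀ = (7/5, -9/5)ᵀ

p = (7/5, -9/5)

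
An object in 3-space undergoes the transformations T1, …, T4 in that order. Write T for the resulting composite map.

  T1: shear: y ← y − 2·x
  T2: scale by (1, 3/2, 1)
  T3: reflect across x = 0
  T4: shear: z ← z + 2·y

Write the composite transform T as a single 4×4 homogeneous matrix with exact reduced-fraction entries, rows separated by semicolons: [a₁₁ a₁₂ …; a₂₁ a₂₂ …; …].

T = [-1 0 0 0; -3 3/2 0 0; -6 3 1 0; 0 0 0 1]

T1 = [1 0 0 0; -2 1 0 0; 0 0 1 0; 0 0 0 1]
T2·T1 = [1 0 0 0; -3 3/2 0 0; 0 0 1 0; 0 0 0 1]
T3·…·T1 = [-1 0 0 0; -3 3/2 0 0; 0 0 1 0; 0 0 0 1]
T4·…·T1 = [-1 0 0 0; -3 3/2 0 0; -6 3 1 0; 0 0 0 1]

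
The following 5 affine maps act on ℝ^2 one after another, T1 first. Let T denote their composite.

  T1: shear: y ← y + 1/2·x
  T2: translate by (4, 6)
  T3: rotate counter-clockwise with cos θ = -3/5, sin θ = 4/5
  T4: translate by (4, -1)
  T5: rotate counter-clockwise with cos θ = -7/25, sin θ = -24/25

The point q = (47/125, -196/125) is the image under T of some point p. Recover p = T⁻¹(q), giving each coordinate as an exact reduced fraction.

p = (-1, -9/2)

T1 = [1 0 0; 1/2 1 0; 0 0 1]
T2·T1 = [1 0 4; 1/2 1 6; 0 0 1]
T3·…·T1 = [-1 -4/5 -36/5; 1/2 -3/5 -2/5; 0 0 1]
T4·…·T1 = [-1 -4/5 -16/5; 1/2 -3/5 -7/5; 0 0 1]
T5·…·T1 = [19/25 -44/125 -56/125; 41/50 117/125 433/125; 0 0 1]
det M = 1; M⁻¹ = [117/125 44/125 -4/5; -41/50 19/25 -3; 0 0 1]
M⁻¹ · (47/125, -196/125)ᵀ = (-1, -9/2)ᵀ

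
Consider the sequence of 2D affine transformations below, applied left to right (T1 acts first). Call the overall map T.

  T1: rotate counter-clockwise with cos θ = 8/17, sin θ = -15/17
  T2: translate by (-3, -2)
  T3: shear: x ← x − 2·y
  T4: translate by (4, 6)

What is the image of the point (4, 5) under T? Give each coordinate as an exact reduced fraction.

T1 rotate counter-clockwise with cos θ = 8/17, sin θ = -15/17: (4, 5) → (107/17, -20/17)
T2 translate by (-3, -2): (107/17, -20/17) → (56/17, -54/17)
T3 shear: x ← x − 2·y: (56/17, -54/17) → (164/17, -54/17)
T4 translate by (4, 6): (164/17, -54/17) → (232/17, 48/17)

T(p) = (232/17, 48/17)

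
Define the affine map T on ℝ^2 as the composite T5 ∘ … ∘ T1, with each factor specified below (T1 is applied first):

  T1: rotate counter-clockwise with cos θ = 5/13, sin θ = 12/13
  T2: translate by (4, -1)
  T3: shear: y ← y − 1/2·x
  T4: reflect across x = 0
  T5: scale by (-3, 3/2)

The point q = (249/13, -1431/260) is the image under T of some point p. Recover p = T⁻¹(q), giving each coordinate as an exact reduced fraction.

p = (7/5, -2)

T1 = [5/13 -12/13 0; 12/13 5/13 0; 0 0 1]
T2·T1 = [5/13 -12/13 4; 12/13 5/13 -1; 0 0 1]
T3·…·T1 = [5/13 -12/13 4; 19/26 11/13 -3; 0 0 1]
T4·…·T1 = [-5/13 12/13 -4; 19/26 11/13 -3; 0 0 1]
T5·…·T1 = [15/13 -36/13 12; 57/52 33/26 -9/2; 0 0 1]
det M = 9/2; M⁻¹ = [11/39 8/13 -8/13; -19/78 10/39 53/13; 0 0 1]
M⁻¹ · (249/13, -1431/260)ᵀ = (7/5, -2)ᵀ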